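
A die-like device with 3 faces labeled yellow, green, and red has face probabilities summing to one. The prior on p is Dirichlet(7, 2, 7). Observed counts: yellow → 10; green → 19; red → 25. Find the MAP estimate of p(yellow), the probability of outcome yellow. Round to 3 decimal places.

The posterior is Dirichlet(αᵢ + nᵢ) = Dirichlet(17, 21, 32).
For a Dirichlet(a₁,…,a_K) with all aᵢ > 1, the mode has j-th component (aⱼ − 1)/(Σaᵢ − K).
Here Σaᵢ = 70 and K = 3, so p(yellow) = (17 − 1)/(70 − 3) = 16/67 ≈ 0.239.

MAP estimate of p(yellow) = 0.239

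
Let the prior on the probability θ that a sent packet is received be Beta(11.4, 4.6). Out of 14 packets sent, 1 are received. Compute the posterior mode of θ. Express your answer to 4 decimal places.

θ̂_MAP = 0.4071

Prior: Beta(11.4, 4.6).
Data: 1 success in 14 trials. The binomial likelihood contributes θ(1−θ)^13, so the posterior is Beta(11.4+1, 4.6+13) = Beta(12.4, 17.6).
For Beta(a, b) with a, b > 1 the mode is (a−1)/(a+b−2) = 11.4/28 ≈ 0.4071.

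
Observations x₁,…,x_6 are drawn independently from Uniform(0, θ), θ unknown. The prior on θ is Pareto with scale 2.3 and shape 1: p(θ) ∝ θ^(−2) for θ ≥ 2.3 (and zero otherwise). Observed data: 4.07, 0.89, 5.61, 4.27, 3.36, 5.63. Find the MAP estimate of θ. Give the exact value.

θ̂_MAP = 5.63

The Uniform(0, θ) likelihood is θ^(−n) for θ ≥ max(xᵢ), zero otherwise. Here max(xᵢ) = 5.63.
Posterior ∝ θ^(−2) · θ^(−6) = θ^(−8) on θ ≥ max(2.3, 5.63) = 5.63.
This density is strictly decreasing in θ, so the posterior mode lies at the lower boundary of the support.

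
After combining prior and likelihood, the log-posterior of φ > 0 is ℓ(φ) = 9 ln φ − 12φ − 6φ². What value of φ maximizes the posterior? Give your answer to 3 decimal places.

ℓ'(φ) = 9/φ − 12 − 12φ. Setting this to zero and multiplying by φ: 12φ² + 12φ − 9 = 0.
φ = (−12 + √(12² + 4·12·9)) / (2·12) = (−12 + √576) / 24 = (−12 + 24)/24 = 1/2.
ℓ''(φ) = −9/φ² − 12 < 0, confirming a maximum.

φ̂_MAP = 0.500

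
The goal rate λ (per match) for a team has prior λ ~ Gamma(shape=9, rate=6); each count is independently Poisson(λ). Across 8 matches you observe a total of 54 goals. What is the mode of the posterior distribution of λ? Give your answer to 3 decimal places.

Σxᵢ = 54, n = 8.
Posterior ∝ λ^8e^(−6λ) · λ^54e^(−8λ) = λ^62e^(−14λ), i.e. Gamma(shape=63, rate=14).
The mode of a Gamma(a, b) with a ≥ 1 (shape–rate) is (a−1)/b = 62/14 ≈ 4.429.

λ̂_MAP = 4.429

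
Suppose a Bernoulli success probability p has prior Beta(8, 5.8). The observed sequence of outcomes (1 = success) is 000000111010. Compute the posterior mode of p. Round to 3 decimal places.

p̂_MAP = 0.462

Prior: Beta(8, 5.8).
Data: 4 successes in 12 trials (from the sequence). The binomial likelihood contributes p^4(1−p)^8, so the posterior is Beta(8+4, 5.8+8) = Beta(12, 13.8).
For Beta(a, b) with a, b > 1 the mode is (a−1)/(a+b−2) = 11/23.8 ≈ 0.462.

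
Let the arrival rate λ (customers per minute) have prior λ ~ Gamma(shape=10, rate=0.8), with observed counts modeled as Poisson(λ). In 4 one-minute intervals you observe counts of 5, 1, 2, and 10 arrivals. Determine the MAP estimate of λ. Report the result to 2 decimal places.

λ̂_MAP = 5.63

Σxᵢ = 5+1+2+10 = 18, with n = 4.
Posterior ∝ λ^9e^(−0.8λ) · λ^18e^(−4λ) = λ^27e^(−4.8λ), i.e. Gamma(shape=28, rate=4.8).
The mode of a Gamma(a, b) with a ≥ 1 (shape–rate) is (a−1)/b = 27/4.8 ≈ 5.63.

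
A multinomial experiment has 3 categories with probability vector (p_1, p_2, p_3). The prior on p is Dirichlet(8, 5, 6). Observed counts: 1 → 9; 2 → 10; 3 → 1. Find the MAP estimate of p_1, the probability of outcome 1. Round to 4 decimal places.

MAP estimate: 0.4444

The posterior is Dirichlet(αᵢ + nᵢ) = Dirichlet(17, 15, 7).
For a Dirichlet(a₁,…,a_K) with all aᵢ > 1, the mode has j-th component (aⱼ − 1)/(Σaᵢ − K).
Here Σaᵢ = 39 and K = 3, so p_1 = (17 − 1)/(39 − 3) = 16/36 ≈ 0.4444.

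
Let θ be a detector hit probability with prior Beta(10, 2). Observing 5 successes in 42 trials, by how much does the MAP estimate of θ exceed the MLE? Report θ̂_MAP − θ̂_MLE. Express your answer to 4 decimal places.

MAP − MLE = 0.1502

Posterior is Beta(15, 39); MAP = (15−1)/(54−2) = 14/52 ≈ 0.26923.
MLE ignores the prior: θ̂_MLE = k/n = 5/42 ≈ 0.11905.
Difference = 14/52 − 5/42 = 41/273 ≈ 0.1502.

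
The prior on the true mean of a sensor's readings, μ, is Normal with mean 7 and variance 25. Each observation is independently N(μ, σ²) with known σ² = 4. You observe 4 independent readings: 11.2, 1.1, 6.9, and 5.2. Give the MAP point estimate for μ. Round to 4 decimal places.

n = 4; x̄ = (11.2 + 1.1 + 6.9 + 5.2)/4 = 24.4/4 = 6.1.
For a Normal prior and Normal likelihood with known variance, the posterior is Normal; its mode equals its mean, the precision-weighted average.
Prior precision 1/σ₀² = 1/25 = 0.04; data precision n/σ² = 4/4 = 1.
μ̂ = (0.04·7 + 1·6.1) / (0.04 + 1) = 6.38/1.04 = 319/52 ≈ 6.1346.

μ̂_MAP = 6.1346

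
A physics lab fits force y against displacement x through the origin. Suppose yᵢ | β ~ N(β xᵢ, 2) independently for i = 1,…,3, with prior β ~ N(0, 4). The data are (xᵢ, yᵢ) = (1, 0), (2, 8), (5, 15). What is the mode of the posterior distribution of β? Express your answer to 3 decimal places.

log p(β | y) = −Σ(yᵢ − βxᵢ)²/(2·2) − β²/(2·4) + const.
Setting the derivative to zero: Σxᵢ(yᵢ − βxᵢ)/2 − β/4 = 0, so β = Σxᵢyᵢ / (Σxᵢ² + σ²/τ²).
Σxᵢyᵢ = 1·0 + 2·8 + 5·15 = 91; Σxᵢ² = 30; σ²/τ² = 0.5.
β̂_MAP = 91 / (30 + 0.5) = 91/30.5 ≈ 2.984.

β̂_MAP = 2.984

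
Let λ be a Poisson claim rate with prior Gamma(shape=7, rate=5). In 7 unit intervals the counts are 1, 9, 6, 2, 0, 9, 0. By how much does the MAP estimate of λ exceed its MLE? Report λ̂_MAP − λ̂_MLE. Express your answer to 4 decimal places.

MAP − MLE = -1.1071

Σxᵢ = 27. Posterior is Gamma(34, 12); MAP = (34−1)/12 = 33/12 ≈ 2.75000.
MLE = x̄ = 27/7 ≈ 3.85714.
Difference = 33/12 − 27/7 = -31/28 ≈ -1.1071.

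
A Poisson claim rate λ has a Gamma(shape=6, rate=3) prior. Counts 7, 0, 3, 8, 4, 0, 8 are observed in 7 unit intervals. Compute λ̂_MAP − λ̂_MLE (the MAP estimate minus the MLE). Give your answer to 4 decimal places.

Σxᵢ = 30. Posterior is Gamma(36, 10); MAP = (36−1)/10 = 35/10 ≈ 3.50000.
MLE = x̄ = 30/7 ≈ 4.28571.
Difference = 35/10 − 30/7 = -11/14 ≈ -0.7857.

MAP − MLE = -0.7857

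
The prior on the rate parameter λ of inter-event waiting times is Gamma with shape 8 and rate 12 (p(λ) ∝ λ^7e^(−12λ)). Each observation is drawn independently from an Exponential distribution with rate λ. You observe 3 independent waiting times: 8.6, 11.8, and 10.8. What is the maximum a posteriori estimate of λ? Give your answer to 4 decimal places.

λ̂_MAP = 0.2315

The Exponential(rate=λ) likelihood is ∝ λ^n e^(−λΣtᵢ). Here n = 3 and Σtᵢ = 8.6 + 11.8 + 10.8 = 31.2.
Posterior ∝ λ^7e^(−12λ) · λ^3e^(−31.2λ) = λ^10e^(−43.2λ), i.e. Gamma(11, 43.2).
Mode = (a−1)/b = 10/43.2 ≈ 0.2315.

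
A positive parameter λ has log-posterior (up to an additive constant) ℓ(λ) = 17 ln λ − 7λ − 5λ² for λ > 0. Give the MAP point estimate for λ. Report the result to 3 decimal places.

ℓ'(λ) = 17/λ − 7 − 10λ. Setting this to zero and multiplying by λ: 10λ² + 7λ − 17 = 0.
λ = (−7 + √(7² + 4·10·17)) / (2·10) = (−7 + √729) / 20 = (−7 + 27)/20 = 1.
ℓ''(λ) = −17/λ² − 10 < 0, confirming a maximum.

λ̂_MAP = 1.000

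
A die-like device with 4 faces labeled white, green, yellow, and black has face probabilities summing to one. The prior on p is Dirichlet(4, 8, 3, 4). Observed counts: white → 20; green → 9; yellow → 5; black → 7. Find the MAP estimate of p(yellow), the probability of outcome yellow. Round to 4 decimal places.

The posterior is Dirichlet(αᵢ + nᵢ) = Dirichlet(24, 17, 8, 11).
For a Dirichlet(a₁,…,a_K) with all aᵢ > 1, the mode has j-th component (aⱼ − 1)/(Σaᵢ − K).
Here Σaᵢ = 60 and K = 4, so p(yellow) = (8 − 1)/(60 − 4) = 7/56 ≈ 0.1250.

MAP estimate of p(yellow) = 0.1250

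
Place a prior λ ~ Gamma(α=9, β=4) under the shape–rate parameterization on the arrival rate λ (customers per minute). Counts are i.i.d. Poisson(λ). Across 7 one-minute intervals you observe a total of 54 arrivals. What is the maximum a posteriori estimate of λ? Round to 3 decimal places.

Σxᵢ = 54, n = 7.
Posterior ∝ λ^8e^(−4λ) · λ^54e^(−7λ) = λ^62e^(−11λ), i.e. Gamma(shape=63, rate=11).
The mode of a Gamma(a, b) with a ≥ 1 (shape–rate) is (a−1)/b = 62/11 ≈ 5.636.

λ̂_MAP = 5.636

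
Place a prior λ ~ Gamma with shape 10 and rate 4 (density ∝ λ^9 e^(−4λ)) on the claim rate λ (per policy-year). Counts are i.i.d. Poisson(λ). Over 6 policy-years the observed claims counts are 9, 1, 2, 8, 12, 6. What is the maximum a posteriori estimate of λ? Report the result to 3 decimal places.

Σxᵢ = 9+1+2+8+12+6 = 38, with n = 6.
Posterior ∝ λ^9e^(−4λ) · λ^38e^(−6λ) = λ^47e^(−10λ), i.e. Gamma(shape=48, rate=10).
The mode of a Gamma(a, b) with a ≥ 1 (shape–rate) is (a−1)/b = 47/10 ≈ 4.700.

λ̂_MAP = 4.700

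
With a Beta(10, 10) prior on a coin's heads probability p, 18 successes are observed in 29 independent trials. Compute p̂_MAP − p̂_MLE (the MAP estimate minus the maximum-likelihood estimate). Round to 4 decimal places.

MAP − MLE = -0.0462

Posterior is Beta(28, 21); MAP = (28−1)/(49−2) = 27/47 ≈ 0.57447.
MLE ignores the prior: p̂_MLE = k/n = 18/29 ≈ 0.62069.
Difference = 27/47 − 18/29 = -63/1363 ≈ -0.0462.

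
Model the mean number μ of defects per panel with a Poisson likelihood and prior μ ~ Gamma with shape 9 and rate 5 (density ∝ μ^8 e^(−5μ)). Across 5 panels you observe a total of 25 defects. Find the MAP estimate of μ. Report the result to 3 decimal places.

μ̂_MAP = 3.300

Σxᵢ = 25, n = 5.
Posterior ∝ μ^8e^(−5μ) · μ^25e^(−5μ) = μ^33e^(−10μ), i.e. Gamma(shape=34, rate=10).
The mode of a Gamma(a, b) with a ≥ 1 (shape–rate) is (a−1)/b = 33/10 ≈ 3.300.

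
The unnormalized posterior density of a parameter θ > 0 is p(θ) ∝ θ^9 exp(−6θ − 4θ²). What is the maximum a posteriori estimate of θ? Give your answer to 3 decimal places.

ℓ'(θ) = 9/θ − 6 − 8θ. Setting this to zero and multiplying by θ: 8θ² + 6θ − 9 = 0.
θ = (−6 + √(6² + 4·8·9)) / (2·8) = (−6 + √324) / 16 = (−6 + 18)/16 = 3/4.
ℓ''(θ) = −9/θ² − 8 < 0, confirming a maximum.

θ̂_MAP = 0.750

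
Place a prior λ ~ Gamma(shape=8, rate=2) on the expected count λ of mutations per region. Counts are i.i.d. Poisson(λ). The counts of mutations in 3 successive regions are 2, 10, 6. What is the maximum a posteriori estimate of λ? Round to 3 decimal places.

Σxᵢ = 2+10+6 = 18, with n = 3.
Posterior ∝ λ^7e^(−2λ) · λ^18e^(−3λ) = λ^25e^(−5λ), i.e. Gamma(shape=26, rate=5).
The mode of a Gamma(a, b) with a ≥ 1 (shape–rate) is (a−1)/b = 25/5 ≈ 5.000.

λ̂_MAP = 5.000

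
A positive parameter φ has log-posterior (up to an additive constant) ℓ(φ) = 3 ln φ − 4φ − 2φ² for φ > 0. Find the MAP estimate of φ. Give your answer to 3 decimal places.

ℓ'(φ) = 3/φ − 4 − 4φ. Setting this to zero and multiplying by φ: 4φ² + 4φ − 3 = 0.
φ = (−4 + √(4² + 4·4·3)) / (2·4) = (−4 + √64) / 8 = (−4 + 8)/8 = 1/2.
ℓ''(φ) = −3/φ² − 4 < 0, confirming a maximum.

φ̂_MAP = 0.500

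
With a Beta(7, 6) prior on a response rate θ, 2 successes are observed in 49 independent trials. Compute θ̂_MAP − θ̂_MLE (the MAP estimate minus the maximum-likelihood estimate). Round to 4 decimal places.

Posterior is Beta(9, 53); MAP = (9−1)/(62−2) = 8/60 ≈ 0.13333.
MLE ignores the prior: θ̂_MLE = k/n = 2/49 ≈ 0.04082.
Difference = 8/60 − 2/49 = 68/735 ≈ 0.0925.

MAP − MLE = 0.0925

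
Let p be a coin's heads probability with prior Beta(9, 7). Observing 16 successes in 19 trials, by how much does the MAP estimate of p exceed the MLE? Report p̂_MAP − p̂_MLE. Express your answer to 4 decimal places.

MAP − MLE = -0.1148

Posterior is Beta(25, 10); MAP = (25−1)/(35−2) = 24/33 ≈ 0.72727.
MLE ignores the prior: p̂_MLE = k/n = 16/19 ≈ 0.84211.
Difference = 24/33 − 16/19 = -24/209 ≈ -0.1148.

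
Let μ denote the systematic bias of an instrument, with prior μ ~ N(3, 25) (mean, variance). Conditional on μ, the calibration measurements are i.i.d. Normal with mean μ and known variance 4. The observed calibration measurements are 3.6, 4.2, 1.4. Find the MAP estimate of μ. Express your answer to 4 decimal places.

μ̂_MAP = 3.0633

n = 3; x̄ = (3.6 + 4.2 + 1.4)/3 = 9.2/3 = 46/15 ≈ 3.0667.
For a Normal prior and Normal likelihood with known variance, the posterior is Normal; its mode equals its mean, the precision-weighted average.
Prior precision 1/σ₀² = 1/25 = 0.04; data precision n/σ² = 3/4 = 0.75.
μ̂ = (0.04·3 + 0.75·(46/15)) / (0.04 + 0.75) = 2.42/0.79 = 242/79 ≈ 3.0633.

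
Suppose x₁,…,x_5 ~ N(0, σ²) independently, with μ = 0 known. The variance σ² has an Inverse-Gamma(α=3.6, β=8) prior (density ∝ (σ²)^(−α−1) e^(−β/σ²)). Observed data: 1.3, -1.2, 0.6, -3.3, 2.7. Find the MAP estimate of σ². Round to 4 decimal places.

Sum of squared deviations about the known mean: SS = (1.3−0)² + (-1.2−0)² + (0.6−0)² + (-3.3−0)² + (2.7−0)² = 21.67.
The Normal likelihood contributes (σ²)^(−n/2) exp(−SS/(2σ²)), so the posterior is Inverse-Gamma(α + n/2, β + SS/2) = Inverse-Gamma(6.1, 18.835).
The mode of Inverse-Gamma(a, b) is b/(a+1) = 18.835/7.1 ≈ 2.6528.

σ̂²_MAP = 2.6528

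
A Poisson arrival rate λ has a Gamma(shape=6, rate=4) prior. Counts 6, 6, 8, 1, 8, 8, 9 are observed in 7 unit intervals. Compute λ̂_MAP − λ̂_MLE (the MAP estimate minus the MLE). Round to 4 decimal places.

Σxᵢ = 46. Posterior is Gamma(52, 11); MAP = (52−1)/11 = 51/11 ≈ 4.63636.
MLE = x̄ = 46/7 ≈ 6.57143.
Difference = 51/11 − 46/7 = -149/77 ≈ -1.9351.

MAP − MLE = -1.9351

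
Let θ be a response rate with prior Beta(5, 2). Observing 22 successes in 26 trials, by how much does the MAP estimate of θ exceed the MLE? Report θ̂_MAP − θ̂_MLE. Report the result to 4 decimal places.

MAP − MLE = -0.0074

Posterior is Beta(27, 6); MAP = (27−1)/(33−2) = 26/31 ≈ 0.83871.
MLE ignores the prior: θ̂_MLE = k/n = 22/26 ≈ 0.84615.
Difference = 26/31 − 22/26 = -3/403 ≈ -0.0074.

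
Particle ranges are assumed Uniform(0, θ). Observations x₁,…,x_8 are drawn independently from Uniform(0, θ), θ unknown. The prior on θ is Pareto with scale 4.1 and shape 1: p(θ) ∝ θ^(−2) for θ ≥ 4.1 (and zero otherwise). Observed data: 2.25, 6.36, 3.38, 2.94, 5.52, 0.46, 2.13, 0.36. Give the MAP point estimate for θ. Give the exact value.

The Uniform(0, θ) likelihood is θ^(−n) for θ ≥ max(xᵢ), zero otherwise. Here max(xᵢ) = 6.36.
Posterior ∝ θ^(−2) · θ^(−8) = θ^(−10) on θ ≥ max(4.1, 6.36) = 6.36.
This density is strictly decreasing in θ, so the posterior mode lies at the lower boundary of the support.

θ̂_MAP = 6.36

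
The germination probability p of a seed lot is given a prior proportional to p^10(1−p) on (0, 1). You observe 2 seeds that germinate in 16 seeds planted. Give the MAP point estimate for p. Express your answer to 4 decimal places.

p̂_MAP = 0.4444

The prior density ∝ p^10(1−p)^1 is the kernel of Beta(11, 2).
Data: 2 successes in 16 trials. The binomial likelihood contributes p^2(1−p)^14, so the posterior is Beta(11+2, 2+14) = Beta(13, 16).
For Beta(a, b) with a, b > 1 the mode is (a−1)/(a+b−2) = 12/27 ≈ 0.4444.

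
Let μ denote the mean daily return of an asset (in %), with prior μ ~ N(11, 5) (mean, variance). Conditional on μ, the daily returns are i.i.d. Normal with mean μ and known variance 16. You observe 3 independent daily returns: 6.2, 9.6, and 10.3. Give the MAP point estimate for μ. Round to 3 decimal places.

n = 3; x̄ = (6.2 + 9.6 + 10.3)/3 = 26.1/3 = 8.7.
For a Normal prior and Normal likelihood with known variance, the posterior is Normal; its mode equals its mean, the precision-weighted average.
Prior precision 1/σ₀² = 1/5 = 0.2; data precision n/σ² = 3/16 = 0.1875.
μ̂ = (0.2·11 + 0.1875·8.7) / (0.2 + 0.1875) = 3.83125/0.3875 = 613/62 ≈ 9.887.

μ̂_MAP = 9.887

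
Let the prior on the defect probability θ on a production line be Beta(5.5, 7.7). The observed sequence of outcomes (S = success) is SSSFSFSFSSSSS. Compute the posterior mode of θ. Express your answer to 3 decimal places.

Prior: Beta(5.5, 7.7).
Data: 10 successes in 13 trials (from the sequence). The binomial likelihood contributes θ^10(1−θ)^3, so the posterior is Beta(5.5+10, 7.7+3) = Beta(15.5, 10.7).
For Beta(a, b) with a, b > 1 the mode is (a−1)/(a+b−2) = 14.5/24.2 ≈ 0.599.

θ̂_MAP = 0.599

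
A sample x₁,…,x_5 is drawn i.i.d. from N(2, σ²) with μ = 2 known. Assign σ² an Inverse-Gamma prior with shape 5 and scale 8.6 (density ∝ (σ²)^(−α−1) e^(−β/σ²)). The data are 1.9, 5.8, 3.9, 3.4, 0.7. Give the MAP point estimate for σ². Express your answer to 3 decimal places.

σ̂²_MAP = 2.289

Sum of squared deviations about the known mean: SS = (1.9−2)² + (5.8−2)² + (3.9−2)² + (3.4−2)² + (0.7−2)² = 21.71.
The Normal likelihood contributes (σ²)^(−n/2) exp(−SS/(2σ²)), so the posterior is Inverse-Gamma(α + n/2, β + SS/2) = Inverse-Gamma(7.5, 19.455).
The mode of Inverse-Gamma(a, b) is b/(a+1) = 19.455/8.5 ≈ 2.289.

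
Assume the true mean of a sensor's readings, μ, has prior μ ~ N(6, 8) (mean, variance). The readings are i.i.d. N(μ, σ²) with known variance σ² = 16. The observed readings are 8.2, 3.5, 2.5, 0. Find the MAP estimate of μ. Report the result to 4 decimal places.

n = 4; x̄ = (8.2 + 3.5 + 2.5 + 0)/4 = 14.2/4 = 3.55.
For a Normal prior and Normal likelihood with known variance, the posterior is Normal; its mode equals its mean, the precision-weighted average.
Prior precision 1/σ₀² = 1/8 = 0.125; data precision n/σ² = 4/16 = 0.25.
μ̂ = (0.125·6 + 0.25·3.55) / (0.125 + 0.25) = 1.6375/0.375 = 131/30 ≈ 4.3667.

μ̂_MAP = 4.3667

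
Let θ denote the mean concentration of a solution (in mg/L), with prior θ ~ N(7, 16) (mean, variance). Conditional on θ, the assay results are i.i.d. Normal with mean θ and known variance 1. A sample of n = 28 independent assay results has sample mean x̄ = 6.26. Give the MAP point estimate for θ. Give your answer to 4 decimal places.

θ̂_MAP = 6.2616

n = 28, x̄ = 6.26.
For a Normal prior and Normal likelihood with known variance, the posterior is Normal; its mode equals its mean, the precision-weighted average.
Prior precision 1/σ₀² = 1/16 = 0.0625; data precision n/σ² = 28/1 = 28.
θ̂ = (0.0625·7 + 28·6.26) / (0.0625 + 28) = 175.7175/28.0625 = 70287/11225 ≈ 6.2616.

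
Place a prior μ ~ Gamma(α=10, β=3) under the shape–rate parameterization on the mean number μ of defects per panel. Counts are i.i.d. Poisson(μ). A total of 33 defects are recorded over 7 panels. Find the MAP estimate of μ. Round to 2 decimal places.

Σxᵢ = 33, n = 7.
Posterior ∝ μ^9e^(−3μ) · μ^33e^(−7μ) = μ^42e^(−10μ), i.e. Gamma(shape=43, rate=10).
The mode of a Gamma(a, b) with a ≥ 1 (shape–rate) is (a−1)/b = 42/10 ≈ 4.20.

μ̂_MAP = 4.20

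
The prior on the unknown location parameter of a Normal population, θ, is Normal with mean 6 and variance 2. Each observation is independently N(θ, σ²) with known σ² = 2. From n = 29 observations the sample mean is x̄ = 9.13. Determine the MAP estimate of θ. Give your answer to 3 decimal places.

θ̂_MAP = 9.026

n = 29, x̄ = 9.13.
For a Normal prior and Normal likelihood with known variance, the posterior is Normal; its mode equals its mean, the precision-weighted average.
Prior precision 1/σ₀² = 1/2 = 0.5; data precision n/σ² = 29/2 = 14.5.
θ̂ = (0.5·6 + 14.5·9.13) / (0.5 + 14.5) = 135.385/15 = 27077/3000 ≈ 9.026.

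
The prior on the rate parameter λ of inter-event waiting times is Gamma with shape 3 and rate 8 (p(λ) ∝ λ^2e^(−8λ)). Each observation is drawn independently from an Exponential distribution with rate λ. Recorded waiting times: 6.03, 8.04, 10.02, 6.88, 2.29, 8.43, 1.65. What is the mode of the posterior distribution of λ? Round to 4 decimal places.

λ̂_MAP = 0.1753

The Exponential(rate=λ) likelihood is ∝ λ^n e^(−λΣtᵢ). Here n = 7 and Σtᵢ = 6.03 + 8.04 + 10.02 + 6.88 + 2.29 + 8.43 + 1.65 = 43.34.
Posterior ∝ λ^2e^(−8λ) · λ^7e^(−43.34λ) = λ^9e^(−51.34λ), i.e. Gamma(10, 51.34).
Mode = (a−1)/b = 9/51.34 ≈ 0.1753.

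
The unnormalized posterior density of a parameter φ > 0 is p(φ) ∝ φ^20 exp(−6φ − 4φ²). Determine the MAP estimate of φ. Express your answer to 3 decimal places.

ℓ'(φ) = 20/φ − 6 − 8φ. Setting this to zero and multiplying by φ: 8φ² + 6φ − 20 = 0.
φ = (−6 + √(6² + 4·8·20)) / (2·8) = (−6 + √676) / 16 = (−6 + 26)/16 = 5/4.
ℓ''(φ) = −20/φ² − 8 < 0, confirming a maximum.

φ̂_MAP = 1.250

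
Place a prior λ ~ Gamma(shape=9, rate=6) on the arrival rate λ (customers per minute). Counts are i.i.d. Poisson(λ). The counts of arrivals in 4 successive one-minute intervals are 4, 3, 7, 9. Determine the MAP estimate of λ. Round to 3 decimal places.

λ̂_MAP = 3.100

Σxᵢ = 4+3+7+9 = 23, with n = 4.
Posterior ∝ λ^8e^(−6λ) · λ^23e^(−4λ) = λ^31e^(−10λ), i.e. Gamma(shape=32, rate=10).
The mode of a Gamma(a, b) with a ≥ 1 (shape–rate) is (a−1)/b = 31/10 ≈ 3.100.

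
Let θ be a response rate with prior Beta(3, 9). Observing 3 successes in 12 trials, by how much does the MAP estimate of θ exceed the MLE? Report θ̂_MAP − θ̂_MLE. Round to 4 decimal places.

MAP − MLE = -0.0227

Posterior is Beta(6, 18); MAP = (6−1)/(24−2) = 5/22 ≈ 0.22727.
MLE ignores the prior: θ̂_MLE = k/n = 3/12 ≈ 0.25000.
Difference = 5/22 − 3/12 = -1/44 ≈ -0.0227.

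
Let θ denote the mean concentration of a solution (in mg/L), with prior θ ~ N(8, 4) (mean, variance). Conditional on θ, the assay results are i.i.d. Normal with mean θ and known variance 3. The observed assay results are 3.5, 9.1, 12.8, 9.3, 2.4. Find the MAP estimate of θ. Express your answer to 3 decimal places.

n = 5; x̄ = (3.5 + 9.1 + 12.8 + 9.3 + 2.4)/5 = 37.1/5 = 7.42.
For a Normal prior and Normal likelihood with known variance, the posterior is Normal; its mode equals its mean, the precision-weighted average.
Prior precision 1/σ₀² = 1/4 = 0.25; data precision n/σ² = 5/3.
θ̂ = (0.25·8 + (5/3)·7.42) / (0.25 + 5/3) = (431/30)/(23/12) = 862/115 ≈ 7.496.

θ̂_MAP = 7.496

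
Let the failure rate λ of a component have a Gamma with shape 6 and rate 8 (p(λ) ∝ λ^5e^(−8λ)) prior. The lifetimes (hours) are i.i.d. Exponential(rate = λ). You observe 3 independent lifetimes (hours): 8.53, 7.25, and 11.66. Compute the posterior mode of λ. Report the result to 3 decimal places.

The Exponential(rate=λ) likelihood is ∝ λ^n e^(−λΣtᵢ). Here n = 3 and Σtᵢ = 8.53 + 7.25 + 11.66 = 27.44.
Posterior ∝ λ^5e^(−8λ) · λ^3e^(−27.44λ) = λ^8e^(−35.44λ), i.e. Gamma(9, 35.44).
Mode = (a−1)/b = 8/35.44 ≈ 0.226.

λ̂_MAP = 0.226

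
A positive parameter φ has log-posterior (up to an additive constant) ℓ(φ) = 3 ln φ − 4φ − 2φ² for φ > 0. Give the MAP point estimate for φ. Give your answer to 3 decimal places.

ℓ'(φ) = 3/φ − 4 − 4φ. Setting this to zero and multiplying by φ: 4φ² + 4φ − 3 = 0.
φ = (−4 + √(4² + 4·4·3)) / (2·4) = (−4 + √64) / 8 = (−4 + 8)/8 = 1/2.
ℓ''(φ) = −3/φ² − 4 < 0, confirming a maximum.

φ̂_MAP = 0.500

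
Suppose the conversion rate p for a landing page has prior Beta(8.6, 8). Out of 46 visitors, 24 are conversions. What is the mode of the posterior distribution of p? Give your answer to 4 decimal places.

Prior: Beta(8.6, 8).
Data: 24 successes in 46 trials. The binomial likelihood contributes p^24(1−p)^22, so the posterior is Beta(8.6+24, 8+22) = Beta(32.6, 30).
For Beta(a, b) with a, b > 1 the mode is (a−1)/(a+b−2) = 31.6/60.6 ≈ 0.5215.

p̂_MAP = 0.5215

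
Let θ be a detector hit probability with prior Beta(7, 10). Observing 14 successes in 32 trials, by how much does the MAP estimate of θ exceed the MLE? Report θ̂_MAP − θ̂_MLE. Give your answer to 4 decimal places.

MAP − MLE = -0.0120

Posterior is Beta(21, 28); MAP = (21−1)/(49−2) = 20/47 ≈ 0.42553.
MLE ignores the prior: θ̂_MLE = k/n = 14/32 ≈ 0.43750.
Difference = 20/47 − 14/32 = -9/752 ≈ -0.0120.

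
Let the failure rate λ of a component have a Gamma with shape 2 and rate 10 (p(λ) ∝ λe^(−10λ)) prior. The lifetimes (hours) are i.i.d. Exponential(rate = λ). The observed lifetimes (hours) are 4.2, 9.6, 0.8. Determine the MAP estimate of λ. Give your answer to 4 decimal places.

The Exponential(rate=λ) likelihood is ∝ λ^n e^(−λΣtᵢ). Here n = 3 and Σtᵢ = 4.2 + 9.6 + 0.8 = 14.6.
Posterior ∝ λe^(−10λ) · λ^3e^(−14.6λ) = λ^4e^(−24.6λ), i.e. Gamma(5, 24.6).
Mode = (a−1)/b = 4/24.6 ≈ 0.1626.

λ̂_MAP = 0.1626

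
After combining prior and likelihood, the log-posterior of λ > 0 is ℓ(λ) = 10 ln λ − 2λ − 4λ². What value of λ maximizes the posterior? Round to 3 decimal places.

ℓ'(λ) = 10/λ − 2 − 8λ. Setting this to zero and multiplying by λ: 8λ² + 2λ − 10 = 0.
λ = (−2 + √(2² + 4·8·10)) / (2·8) = (−2 + √324) / 16 = (−2 + 18)/16 = 1.
ℓ''(λ) = −10/λ² − 8 < 0, confirming a maximum.

λ̂_MAP = 1.000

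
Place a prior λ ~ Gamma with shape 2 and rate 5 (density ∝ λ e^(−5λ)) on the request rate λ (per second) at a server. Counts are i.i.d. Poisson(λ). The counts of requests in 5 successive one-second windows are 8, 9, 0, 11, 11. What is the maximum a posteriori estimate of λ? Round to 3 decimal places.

Σxᵢ = 8+9+0+11+11 = 39, with n = 5.
Posterior ∝ λe^(−5λ) · λ^39e^(−5λ) = λ^40e^(−10λ), i.e. Gamma(shape=41, rate=10).
The mode of a Gamma(a, b) with a ≥ 1 (shape–rate) is (a−1)/b = 40/10 ≈ 4.000.

λ̂_MAP = 4.000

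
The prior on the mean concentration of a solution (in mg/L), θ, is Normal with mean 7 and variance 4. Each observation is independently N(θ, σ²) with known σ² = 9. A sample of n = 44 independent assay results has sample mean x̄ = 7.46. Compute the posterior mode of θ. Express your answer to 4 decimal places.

θ̂_MAP = 7.4376

n = 44, x̄ = 7.46.
For a Normal prior and Normal likelihood with known variance, the posterior is Normal; its mode equals its mean, the precision-weighted average.
Prior precision 1/σ₀² = 1/4 = 0.25; data precision n/σ² = 44/9.
θ̂ = (0.25·7 + (44/9)·7.46) / (0.25 + 44/9) = (34399/900)/(185/36) = 34399/4625 ≈ 7.4376.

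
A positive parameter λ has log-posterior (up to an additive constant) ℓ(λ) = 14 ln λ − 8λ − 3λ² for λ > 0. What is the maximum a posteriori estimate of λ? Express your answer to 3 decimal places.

ℓ'(λ) = 14/λ − 8 − 6λ. Setting this to zero and multiplying by λ: 6λ² + 8λ − 14 = 0.
λ = (−8 + √(8² + 4·6·14)) / (2·6) = (−8 + √400) / 12 = (−8 + 20)/12 = 1.
ℓ''(λ) = −14/λ² − 6 < 0, confirming a maximum.

λ̂_MAP = 1.000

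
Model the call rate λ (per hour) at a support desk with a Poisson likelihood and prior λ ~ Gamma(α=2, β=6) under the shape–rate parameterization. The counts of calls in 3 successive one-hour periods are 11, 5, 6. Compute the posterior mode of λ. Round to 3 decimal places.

λ̂_MAP = 2.556

Σxᵢ = 11+5+6 = 22, with n = 3.
Posterior ∝ λe^(−6λ) · λ^22e^(−3λ) = λ^23e^(−9λ), i.e. Gamma(shape=24, rate=9).
The mode of a Gamma(a, b) with a ≥ 1 (shape–rate) is (a−1)/b = 23/9 ≈ 2.556.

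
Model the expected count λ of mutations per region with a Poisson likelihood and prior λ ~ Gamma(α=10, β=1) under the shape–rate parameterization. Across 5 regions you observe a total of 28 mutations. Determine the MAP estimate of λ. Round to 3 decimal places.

Σxᵢ = 28, n = 5.
Posterior ∝ λ^9e^(−1λ) · λ^28e^(−5λ) = λ^37e^(−6λ), i.e. Gamma(shape=38, rate=6).
The mode of a Gamma(a, b) with a ≥ 1 (shape–rate) is (a−1)/b = 37/6 ≈ 6.167.

λ̂_MAP = 6.167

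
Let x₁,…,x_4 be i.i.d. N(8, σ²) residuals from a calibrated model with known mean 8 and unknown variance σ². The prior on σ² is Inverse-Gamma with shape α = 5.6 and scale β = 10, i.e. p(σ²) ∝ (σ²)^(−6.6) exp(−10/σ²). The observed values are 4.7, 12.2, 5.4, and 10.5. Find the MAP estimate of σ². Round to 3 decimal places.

σ̂²_MAP = 3.578

Sum of squared deviations about the known mean: SS = (4.7−8)² + (12.2−8)² + (5.4−8)² + (10.5−8)² = 41.54.
The Normal likelihood contributes (σ²)^(−n/2) exp(−SS/(2σ²)), so the posterior is Inverse-Gamma(α + n/2, β + SS/2) = Inverse-Gamma(7.6, 30.77).
The mode of Inverse-Gamma(a, b) is b/(a+1) = 30.77/8.6 ≈ 3.578.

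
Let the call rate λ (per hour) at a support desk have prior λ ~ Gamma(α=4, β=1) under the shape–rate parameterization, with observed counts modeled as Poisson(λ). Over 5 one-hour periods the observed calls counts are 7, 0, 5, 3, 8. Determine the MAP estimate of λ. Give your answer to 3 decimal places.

Σxᵢ = 7+0+5+3+8 = 23, with n = 5.
Posterior ∝ λ^3e^(−1λ) · λ^23e^(−5λ) = λ^26e^(−6λ), i.e. Gamma(shape=27, rate=6).
The mode of a Gamma(a, b) with a ≥ 1 (shape–rate) is (a−1)/b = 26/6 ≈ 4.333.

λ̂_MAP = 4.333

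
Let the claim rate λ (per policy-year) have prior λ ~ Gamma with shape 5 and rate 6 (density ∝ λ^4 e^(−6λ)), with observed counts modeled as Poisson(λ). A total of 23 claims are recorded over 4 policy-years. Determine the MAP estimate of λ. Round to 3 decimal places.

λ̂_MAP = 2.700

Σxᵢ = 23, n = 4.
Posterior ∝ λ^4e^(−6λ) · λ^23e^(−4λ) = λ^27e^(−10λ), i.e. Gamma(shape=28, rate=10).
The mode of a Gamma(a, b) with a ≥ 1 (shape–rate) is (a−1)/b = 27/10 ≈ 2.700.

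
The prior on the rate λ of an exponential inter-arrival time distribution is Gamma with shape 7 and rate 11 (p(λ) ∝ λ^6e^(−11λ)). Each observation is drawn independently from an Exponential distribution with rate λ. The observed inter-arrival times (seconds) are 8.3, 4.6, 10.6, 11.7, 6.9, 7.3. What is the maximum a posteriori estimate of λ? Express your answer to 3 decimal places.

The Exponential(rate=λ) likelihood is ∝ λ^n e^(−λΣtᵢ). Here n = 6 and Σtᵢ = 8.3 + 4.6 + 10.6 + 11.7 + 6.9 + 7.3 = 49.4.
Posterior ∝ λ^6e^(−11λ) · λ^6e^(−49.4λ) = λ^12e^(−60.4λ), i.e. Gamma(13, 60.4).
Mode = (a−1)/b = 12/60.4 ≈ 0.199.

λ̂_MAP = 0.199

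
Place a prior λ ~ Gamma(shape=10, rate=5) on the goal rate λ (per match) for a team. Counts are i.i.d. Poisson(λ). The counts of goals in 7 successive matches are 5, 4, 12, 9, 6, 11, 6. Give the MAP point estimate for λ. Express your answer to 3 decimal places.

λ̂_MAP = 5.167

Σxᵢ = 5+4+12+9+6+11+6 = 53, with n = 7.
Posterior ∝ λ^9e^(−5λ) · λ^53e^(−7λ) = λ^62e^(−12λ), i.e. Gamma(shape=63, rate=12).
The mode of a Gamma(a, b) with a ≥ 1 (shape–rate) is (a−1)/b = 62/12 ≈ 5.167.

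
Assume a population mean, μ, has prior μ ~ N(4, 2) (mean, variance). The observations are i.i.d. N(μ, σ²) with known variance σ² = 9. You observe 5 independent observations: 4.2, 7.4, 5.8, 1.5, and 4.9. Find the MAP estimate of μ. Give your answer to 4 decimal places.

n = 5; x̄ = (4.2 + 7.4 + 5.8 + 1.5 + 4.9)/5 = 23.8/5 = 4.76.
For a Normal prior and Normal likelihood with known variance, the posterior is Normal; its mode equals its mean, the precision-weighted average.
Prior precision 1/σ₀² = 1/2 = 0.5; data precision n/σ² = 5/9.
μ̂ = (0.5·4 + (5/9)·4.76) / (0.5 + 5/9) = (209/45)/(19/18) = 4.4000.

μ̂_MAP = 4.4000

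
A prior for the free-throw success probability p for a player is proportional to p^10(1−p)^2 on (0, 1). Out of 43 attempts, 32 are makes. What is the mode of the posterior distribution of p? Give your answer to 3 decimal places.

p̂_MAP = 0.764

The prior density ∝ p^10(1−p)^2 is the kernel of Beta(11, 3).
Data: 32 successes in 43 trials. The binomial likelihood contributes p^32(1−p)^11, so the posterior is Beta(11+32, 3+11) = Beta(43, 14).
For Beta(a, b) with a, b > 1 the mode is (a−1)/(a+b−2) = 42/55 ≈ 0.764.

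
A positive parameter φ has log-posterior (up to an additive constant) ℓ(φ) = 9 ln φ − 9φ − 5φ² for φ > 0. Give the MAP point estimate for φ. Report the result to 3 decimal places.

ℓ'(φ) = 9/φ − 9 − 10φ. Setting this to zero and multiplying by φ: 10φ² + 9φ − 9 = 0.
φ = (−9 + √(9² + 4·10·9)) / (2·10) = (−9 + √441) / 20 = (−9 + 21)/20 = 3/5.
ℓ''(φ) = −9/φ² − 10 < 0, confirming a maximum.

φ̂_MAP = 0.600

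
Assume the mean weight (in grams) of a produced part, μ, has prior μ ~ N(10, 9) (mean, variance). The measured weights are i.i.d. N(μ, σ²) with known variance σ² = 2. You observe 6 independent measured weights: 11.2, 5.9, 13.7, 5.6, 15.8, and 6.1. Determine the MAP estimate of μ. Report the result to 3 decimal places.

μ̂_MAP = 9.727

n = 6; x̄ = (11.2 + 5.9 + 13.7 + 5.6 + 15.8 + 6.1)/6 = 58.3/6 = 583/60 ≈ 9.7167.
For a Normal prior and Normal likelihood with known variance, the posterior is Normal; its mode equals its mean, the precision-weighted average.
Prior precision 1/σ₀² = 1/9; data precision n/σ² = 6/2 = 3.
μ̂ = ((1/9)·10 + 3·(583/60)) / (1/9 + 3) = (5447/180)/(28/9) = 5447/560 ≈ 9.727.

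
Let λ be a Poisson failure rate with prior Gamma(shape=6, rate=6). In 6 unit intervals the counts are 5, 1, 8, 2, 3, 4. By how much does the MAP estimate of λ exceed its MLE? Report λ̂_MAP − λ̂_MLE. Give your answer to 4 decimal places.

MAP − MLE = -1.5000

Σxᵢ = 23. Posterior is Gamma(29, 12); MAP = (29−1)/12 = 28/12 ≈ 2.33333.
MLE = x̄ = 23/6 ≈ 3.83333.
Difference = 28/12 − 23/6 = -3/2 ≈ -1.5000.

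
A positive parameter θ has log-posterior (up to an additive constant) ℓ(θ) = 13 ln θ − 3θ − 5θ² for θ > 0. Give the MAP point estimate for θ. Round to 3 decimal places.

θ̂_MAP = 1.000

ℓ'(θ) = 13/θ − 3 − 10θ. Setting this to zero and multiplying by θ: 10θ² + 3θ − 13 = 0.
θ = (−3 + √(3² + 4·10·13)) / (2·10) = (−3 + √529) / 20 = (−3 + 23)/20 = 1.
ℓ''(θ) = −13/θ² − 10 < 0, confirming a maximum.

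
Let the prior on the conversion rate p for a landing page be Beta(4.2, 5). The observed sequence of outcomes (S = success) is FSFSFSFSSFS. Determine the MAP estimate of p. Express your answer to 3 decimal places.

Prior: Beta(4.2, 5).
Data: 6 successes in 11 trials (from the sequence). The binomial likelihood contributes p^6(1−p)^5, so the posterior is Beta(4.2+6, 5+5) = Beta(10.2, 10).
For Beta(a, b) with a, b > 1 the mode is (a−1)/(a+b−2) = 9.2/18.2 ≈ 0.505.

p̂_MAP = 0.505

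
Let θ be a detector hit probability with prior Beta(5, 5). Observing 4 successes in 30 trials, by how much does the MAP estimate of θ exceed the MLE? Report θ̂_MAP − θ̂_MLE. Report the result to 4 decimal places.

Posterior is Beta(9, 31); MAP = (9−1)/(40−2) = 8/38 ≈ 0.21053.
MLE ignores the prior: θ̂_MLE = k/n = 4/30 ≈ 0.13333.
Difference = 8/38 − 4/30 = 22/285 ≈ 0.0772.

MAP − MLE = 0.0772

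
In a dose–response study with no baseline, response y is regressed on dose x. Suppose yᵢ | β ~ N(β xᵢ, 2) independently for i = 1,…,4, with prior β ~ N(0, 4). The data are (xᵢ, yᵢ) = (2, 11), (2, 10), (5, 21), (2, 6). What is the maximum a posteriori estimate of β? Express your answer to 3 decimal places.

β̂_MAP = 4.240

log p(β | y) = −Σ(yᵢ − βxᵢ)²/(2·2) − β²/(2·4) + const.
Setting the derivative to zero: Σxᵢ(yᵢ − βxᵢ)/2 − β/4 = 0, so β = Σxᵢyᵢ / (Σxᵢ² + σ²/τ²).
Σxᵢyᵢ = 2·11 + 2·10 + 5·21 + 2·6 = 159; Σxᵢ² = 37; σ²/τ² = 0.5.
β̂_MAP = 159 / (37 + 0.5) = 159/37.5 ≈ 4.240.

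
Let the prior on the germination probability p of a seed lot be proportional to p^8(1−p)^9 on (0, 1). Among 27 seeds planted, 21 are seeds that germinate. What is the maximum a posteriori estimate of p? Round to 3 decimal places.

The prior density ∝ p^8(1−p)^9 is the kernel of Beta(9, 10).
Data: 21 successes in 27 trials. The binomial likelihood contributes p^21(1−p)^6, so the posterior is Beta(9+21, 10+6) = Beta(30, 16).
For Beta(a, b) with a, b > 1 the mode is (a−1)/(a+b−2) = 29/44 ≈ 0.659.

p̂_MAP = 0.659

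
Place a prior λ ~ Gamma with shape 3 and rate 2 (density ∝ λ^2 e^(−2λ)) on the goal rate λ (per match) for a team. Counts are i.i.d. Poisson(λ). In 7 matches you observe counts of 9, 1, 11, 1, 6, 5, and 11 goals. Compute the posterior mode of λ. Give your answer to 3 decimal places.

λ̂_MAP = 5.111

Σxᵢ = 9+1+11+1+6+5+11 = 44, with n = 7.
Posterior ∝ λ^2e^(−2λ) · λ^44e^(−7λ) = λ^46e^(−9λ), i.e. Gamma(shape=47, rate=9).
The mode of a Gamma(a, b) with a ≥ 1 (shape–rate) is (a−1)/b = 46/9 ≈ 5.111.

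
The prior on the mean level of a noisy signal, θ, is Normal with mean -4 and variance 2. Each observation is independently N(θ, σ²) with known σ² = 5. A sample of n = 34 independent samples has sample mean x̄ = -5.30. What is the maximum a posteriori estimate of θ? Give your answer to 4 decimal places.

θ̂_MAP = -5.2110

n = 34, x̄ = -5.30.
For a Normal prior and Normal likelihood with known variance, the posterior is Normal; its mode equals its mean, the precision-weighted average.
Prior precision 1/σ₀² = 1/2 = 0.5; data precision n/σ² = 34/5 = 6.8.
θ̂ = (0.5·(-4) + 6.8·(-5.3)) / (0.5 + 6.8) = (-38.04)/7.3 = -1902/365 ≈ -5.2110.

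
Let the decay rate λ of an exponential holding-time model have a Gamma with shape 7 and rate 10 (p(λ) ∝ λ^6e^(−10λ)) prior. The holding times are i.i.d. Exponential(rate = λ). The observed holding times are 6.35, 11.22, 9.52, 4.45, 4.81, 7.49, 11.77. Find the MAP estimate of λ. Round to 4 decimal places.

The Exponential(rate=λ) likelihood is ∝ λ^n e^(−λΣtᵢ). Here n = 7 and Σtᵢ = 6.35 + 11.22 + 9.52 + 4.45 + 4.81 + 7.49 + 11.77 = 55.61.
Posterior ∝ λ^6e^(−10λ) · λ^7e^(−55.61λ) = λ^13e^(−65.61λ), i.e. Gamma(14, 65.61).
Mode = (a−1)/b = 13/65.61 ≈ 0.1981.

λ̂_MAP = 0.1981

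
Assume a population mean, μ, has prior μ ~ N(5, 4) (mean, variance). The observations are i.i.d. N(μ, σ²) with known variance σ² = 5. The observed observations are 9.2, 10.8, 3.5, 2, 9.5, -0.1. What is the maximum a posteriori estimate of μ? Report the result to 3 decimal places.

μ̂_MAP = 5.676

n = 6; x̄ = (9.2 + 10.8 + 3.5 + 2 + 9.5 + (-0.1))/6 = 34.9/6 = 349/60 ≈ 5.8167.
For a Normal prior and Normal likelihood with known variance, the posterior is Normal; its mode equals its mean, the precision-weighted average.
Prior precision 1/σ₀² = 1/4 = 0.25; data precision n/σ² = 6/5 = 1.2.
μ̂ = (0.25·5 + 1.2·(349/60)) / (0.25 + 1.2) = 8.23/1.45 = 823/145 ≈ 5.676.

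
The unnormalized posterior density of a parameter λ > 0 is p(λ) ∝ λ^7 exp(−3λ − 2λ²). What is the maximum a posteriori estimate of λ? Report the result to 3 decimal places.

ℓ'(λ) = 7/λ − 3 − 4λ. Setting this to zero and multiplying by λ: 4λ² + 3λ − 7 = 0.
λ = (−3 + √(3² + 4·4·7)) / (2·4) = (−3 + √121) / 8 = (−3 + 11)/8 = 1.
ℓ''(λ) = −7/λ² − 4 < 0, confirming a maximum.

λ̂_MAP = 1.000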